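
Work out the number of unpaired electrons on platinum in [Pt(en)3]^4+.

Ligand charges: ethylenediamine is neutral. With an overall charge of +4 the platinum centre must be in the +4 oxidation state.
Group 10 minus oxidation state 4 gives a d⁶ configuration.
Counting donor atoms: 3×ethylenediamine (bidentate) → 6 donors. Coordination number = 6.
The spin state decides the count: a 5d ion has a large Δₒ and is invariably low-spin.
An octahedral low-spin d⁶ ion is t₂g⁶e_g⁰, giving 0 unpaired electrons.

0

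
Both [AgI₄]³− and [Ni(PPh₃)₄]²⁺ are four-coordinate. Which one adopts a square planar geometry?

For [AgI₄]³−: Each iodide is −1; balancing the −3 overall charge requires Ag(I). Group 11 minus oxidation state 1 gives a d¹⁰ configuration. A d¹⁰ ion has no crystal-field stabilisation preference between square planar and tetrahedral, so four ligands adopt the sterically favoured tetrahedral geometry. → tetrahedral.
For [Ni(PPh₃)₄]²⁺: Ligand charges: triphenylphosphine is neutral. With an overall charge of +2 the nickel centre must be in the +2 oxidation state. Nickel is a group-10 element; Ni(II) is therefore d⁸. Triphenylphosphine is a strong-field ligand (high in the spectrochemical series). A 3d d⁸ ion with strong-field ligands gains enough CFSE to favour square planar over tetrahedral. → square planar.

[Ni(PPh₃)₄]²⁺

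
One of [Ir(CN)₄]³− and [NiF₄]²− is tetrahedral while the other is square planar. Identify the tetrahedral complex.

For [Ir(CN)₄]³−: Summing ligand charges against the −3 overall charge gives an oxidation state of +1 for iridium. Ir sits in group 9, so the d-electron count is 9 − 1 = 8. A 5d d⁸ ion has a large crystal-field splitting; square planar leaves the high-energy d_{x²−y²} orbital empty and maximises CFSE. → square planar.
For [NiF₄]²−: Each fluoride is −1; balancing the −2 overall charge requires Ni(II). Group 10 minus oxidation state 2 gives a d⁸ configuration. Fluoride is a weak-field ligand. With weak-field ligands the CFSE gain from square planar is small, so a 3d d⁸ ion takes the sterically preferred tetrahedral geometry. → tetrahedral.

[NiF₄]²−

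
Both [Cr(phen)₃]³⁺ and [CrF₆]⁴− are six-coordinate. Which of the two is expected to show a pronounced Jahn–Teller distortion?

[Cr(phen)₃]³⁺: Summing ligand charges against the +3 overall charge gives an oxidation state of +3 for chromium. Chromium is a group-6 element; Cr(III) is therefore d³. The d³ configuration leaves the e_g set evenly filled (or empty) — no strong Jahn–Teller driving force.
[CrF₆]⁴−: Ligand charges: each fluoride is −1. With an overall charge of −4 the chromium centre must be in the +2 oxidation state. Cr sits in group 6, so the d-electron count is 6 − 2 = 4. Fluoride is a weak-field ligand for a first-row metal, so the complex is high-spin. The t₂g³e_g¹ (high-spin) configuration has an unevenly filled e_g set; the Jahn–Teller theorem predicts a tetragonal distortion (typically axial elongation) to lift the degeneracy.

[CrF₆]⁴−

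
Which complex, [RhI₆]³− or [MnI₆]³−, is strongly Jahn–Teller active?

[RhI₆]³−: Summing ligand charges against the −3 overall charge gives an oxidation state of +3 for rhodium. Rhodium is a group-9 element; Rh(III) is therefore d⁶. A 4d ion has a large Δₒ and is invariably low-spin. The d⁶ configuration leaves the e_g set evenly filled (or empty) — no strong Jahn–Teller driving force.
[MnI₆]³−: Ligand charges: each iodide is −1. With an overall charge of −3 the manganese centre must be in the +3 oxidation state. Manganese is a group-7 element; Mn(III) is therefore d⁴. Iodide is a weak-field ligand for a first-row metal, so the complex is high-spin. The t₂g³e_g¹ (high-spin) configuration has an unevenly filled e_g set; the Jahn–Teller theorem predicts a tetragonal distortion (typically axial elongation) to lift the degeneracy.

[MnI₆]³−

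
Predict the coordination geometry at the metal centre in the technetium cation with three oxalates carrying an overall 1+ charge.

octahedral

Ligand charges: each oxalate is −2. With an overall charge of +1 the technetium centre must be in the +7 oxidation state.
Group 7 minus oxidation state 7 gives a d⁰ configuration.
Counting donor atoms: 3×oxalate (bidentate) → 6 donors. Coordination number = 6.
Six donors around a single metal centre give an octahedral coordination sphere.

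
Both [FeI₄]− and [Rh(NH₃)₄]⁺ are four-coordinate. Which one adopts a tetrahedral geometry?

[FeI₄]−

For [FeI₄]−: Ligand charges: each iodide is −1. With an overall charge of −1 the iron centre must be in the +3 oxidation state. Group 8 minus oxidation state 3 gives a d⁵ configuration. A high-spin d⁵ ion has zero CFSE in either geometry, so four ligands adopt the sterically favoured tetrahedral geometry. → tetrahedral.
For [Rh(NH₃)₄]⁺: Summing ligand charges against the +1 overall charge gives an oxidation state of +1 for rhodium. Rh sits in group 9, so the d-electron count is 9 − 1 = 8. A 4d d⁸ ion has a large crystal-field splitting; square planar leaves the high-energy d_{x²−y²} orbital empty and maximises CFSE. → square planar.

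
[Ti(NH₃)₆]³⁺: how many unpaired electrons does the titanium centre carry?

Ammonia is neutral; balancing the +3 overall charge requires Ti(III).
Titanium is a group-4 element; Ti(III) is therefore d¹.
In an octahedral field the d¹ configuration is t₂g¹e_g⁰ (only one arrangement possible), giving 1 unpaired electron.

1 unpaired electron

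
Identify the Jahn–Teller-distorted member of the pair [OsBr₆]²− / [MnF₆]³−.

[OsBr₆]²−: Summing ligand charges against the −2 overall charge gives an oxidation state of +4 for osmium. Group 8 minus oxidation state 4 gives a d⁴ configuration. A 5d ion has a large Δₒ and is invariably low-spin. The d⁴ configuration leaves the e_g set evenly filled (or empty) — no strong Jahn–Teller driving force.
[MnF₆]³−: Ligand charges: each fluoride is −1. With an overall charge of −3 the manganese centre must be in the +3 oxidation state. Manganese is a group-7 element; Mn(III) is therefore d⁴. Fluoride is a weak-field ligand for a first-row metal, so the complex is high-spin. The t₂g³e_g¹ (high-spin) configuration has an unevenly filled e_g set; the Jahn–Teller theorem predicts a tetragonal distortion (typically axial elongation) to lift the degeneracy.

[MnF₆]³−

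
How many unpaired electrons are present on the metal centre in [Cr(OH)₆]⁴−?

4

Ligand charges: each hydroxide is −1. With an overall charge of −4 the chromium centre must be in the +2 oxidation state.
Group 6 minus oxidation state 2 gives a d⁴ configuration.
The spin state decides the count: Hydroxide is a weak-field ligand for a first-row metal, so the complex is high-spin.
An octahedral high-spin d⁴ ion is t₂g³e_g¹, giving 4 unpaired electrons.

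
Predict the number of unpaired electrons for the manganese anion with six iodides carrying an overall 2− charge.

Ligand charges: each iodide is −1. With an overall charge of −2 the manganese centre must be in the +4 oxidation state.
Group 7 minus oxidation state 4 gives a d³ configuration.
In an octahedral field the d³ configuration is t₂g³e_g⁰ (only one arrangement possible), giving 3 unpaired electrons.

3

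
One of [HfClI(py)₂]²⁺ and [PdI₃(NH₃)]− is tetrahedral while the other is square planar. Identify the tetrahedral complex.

For [HfClI(py)₂]²⁺: Summing ligand charges against the +2 overall charge gives an oxidation state of +4 for hafnium. Group 4 minus oxidation state 4 gives a d⁰ configuration. A d⁰ ion has no crystal-field stabilisation preference between square planar and tetrahedral, so four ligands adopt the sterically favoured tetrahedral geometry. → tetrahedral.
For [PdI₃(NH₃)]−: Summing ligand charges against the −1 overall charge gives an oxidation state of +2 for palladium. Group 10 minus oxidation state 2 gives a d⁸ configuration. A 4d d⁸ ion has a large crystal-field splitting; square planar leaves the high-energy d_{x²−y²} orbital empty and maximises CFSE. → square planar.

[HfClI(py)₂]²⁺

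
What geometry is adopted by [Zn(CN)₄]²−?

Each cyanide is −1; balancing the −2 overall charge requires Zn(II).
Zinc is a group-12 element; Zn(II) is therefore d¹⁰.
Coordination number: 4.
A d¹⁰ ion has no crystal-field stabilisation preference between square planar and tetrahedral, so four ligands adopt the sterically favoured tetrahedral geometry.

tetrahedral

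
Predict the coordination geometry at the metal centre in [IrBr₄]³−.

square planar

Ligand charges: each bromide is −1. With an overall charge of −3 the iridium centre must be in the +1 oxidation state.
Ir sits in group 9, so the d-electron count is 9 − 1 = 8.
With 4 monodentate ligands the coordination number is 4.
A 5d d⁸ ion has a large crystal-field splitting; square planar leaves the high-energy d_{x²−y²} orbital empty and maximises CFSE.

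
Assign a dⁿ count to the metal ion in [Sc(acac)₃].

d0

Each acetylacetonate is −1; balancing the 0 overall charge requires Sc(III).
Sc sits in group 3, so the d-electron count is 3 − 3 = 0.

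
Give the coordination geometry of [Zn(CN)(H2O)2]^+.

Ligand charges: each cyanide is −1; water is neutral. With an overall charge of +1 the zinc centre must be in the +2 oxidation state.
Zn sits in group 12, so the d-electron count is 12 − 2 = 10.
Coordination number: 3.
Three ligands around a d¹⁰ centre minimise repulsion in a trigonal-planar arrangement.

trigonal planar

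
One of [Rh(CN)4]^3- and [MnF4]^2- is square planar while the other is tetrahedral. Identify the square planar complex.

For [Rh(CN)4]^3-: Each cyanide is −1; balancing the −3 overall charge requires Rh(I). Group 9 minus oxidation state 1 gives a d⁸ configuration. A 4d d⁸ ion has a large crystal-field splitting; square planar leaves the high-energy d_{x²−y²} orbital empty and maximises CFSE. → square planar.
For [MnF4]^2-: Each fluoride is −1; balancing the −2 overall charge requires Mn(II). Mn sits in group 7, so the d-electron count is 7 − 2 = 5. A high-spin d⁵ ion has zero CFSE in either geometry, so four ligands adopt the sterically favoured tetrahedral geometry. → tetrahedral.

[Rh(CN)4]^3-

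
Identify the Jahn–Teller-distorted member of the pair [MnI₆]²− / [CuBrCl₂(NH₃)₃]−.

[MnI₆]²−: Ligand charges: each iodide is −1. With an overall charge of −2 the manganese centre must be in the +4 oxidation state. Group 7 minus oxidation state 4 gives a d³ configuration. The d³ configuration leaves the e_g set evenly filled (or empty) — no strong Jahn–Teller driving force.
[CuBrCl₂(NH₃)₃]−: Each bromide is −1; each chloride is −1; ammonia is neutral; balancing the −1 overall charge requires Cu(II). Copper is a group-11 element; Cu(II) is therefore d⁹. The t₂g⁶e_g³ configuration has an unevenly filled e_g set; the Jahn–Teller theorem predicts a tetragonal distortion (typically axial elongation) to lift the degeneracy.

[CuBrCl₂(NH₃)₃]−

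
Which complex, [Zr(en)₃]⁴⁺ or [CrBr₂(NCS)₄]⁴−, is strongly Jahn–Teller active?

[Zr(en)₃]⁴⁺: Summing ligand charges against the +4 overall charge gives an oxidation state of +4 for zirconium. Group 4 minus oxidation state 4 gives a d⁰ configuration. The d⁰ configuration leaves the e_g set evenly filled (or empty) — no strong Jahn–Teller driving force.
[CrBr₂(NCS)₄]⁴−: Each bromide is −1; each isothiocyanate is −1; balancing the −4 overall charge requires Cr(II). Cr sits in group 6, so the d-electron count is 6 − 2 = 4. Bromide and isothiocyanate are weak-field ligands for a first-row metal, so the complex is high-spin. The t₂g³e_g¹ (high-spin) configuration has an unevenly filled e_g set; the Jahn–Teller theorem predicts a tetragonal distortion (typically axial elongation) to lift the degeneracy.

[CrBr₂(NCS)₄]⁴−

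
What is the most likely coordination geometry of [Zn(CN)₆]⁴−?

octahedral

Each cyanide is −1; balancing the −4 overall charge requires Zn(II).
Zinc is a group-12 element; Zn(II) is therefore d¹⁰.
Coordination number: 6.
Six donors around a single metal centre give an octahedral coordination sphere.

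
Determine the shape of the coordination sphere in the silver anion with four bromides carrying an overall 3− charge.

Summing ligand charges against the −3 overall charge gives an oxidation state of +1 for silver.
Silver is a group-11 element; Ag(I) is therefore d¹⁰.
Coordination number: 4.
A d¹⁰ ion has no crystal-field stabilisation preference between square planar and tetrahedral, so four ligands adopt the sterically favoured tetrahedral geometry.

tetrahedral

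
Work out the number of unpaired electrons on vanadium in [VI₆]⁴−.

Each iodide is −1; balancing the −4 overall charge requires V(II).
V sits in group 5, so the d-electron count is 5 − 2 = 3.
In an octahedral field the d³ configuration is t₂g³e_g⁰ (only one arrangement possible), giving 3 unpaired electrons.

3 unpaired electrons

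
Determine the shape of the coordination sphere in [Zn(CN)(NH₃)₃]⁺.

tetrahedral

Ligand charges: each cyanide is −1; ammonia is neutral. With an overall charge of +1 the zinc centre must be in the +2 oxidation state.
Zn sits in group 12, so the d-electron count is 12 − 2 = 10.
Coordination number: 4.
A d¹⁰ ion has no crystal-field stabilisation preference between square planar and tetrahedral, so four ligands adopt the sterically favoured tetrahedral geometry.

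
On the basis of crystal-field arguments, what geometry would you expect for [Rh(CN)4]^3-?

square planar

Ligand charges: each cyanide is −1. With an overall charge of −3 the rhodium centre must be in the +1 oxidation state.
Group 9 minus oxidation state 1 gives a d⁸ configuration.
Coordination number: 4.
A 4d d⁸ ion has a large crystal-field splitting; square planar leaves the high-energy d_{x²−y²} orbital empty and maximises CFSE.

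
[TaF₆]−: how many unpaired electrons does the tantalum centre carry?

0

Each fluoride is −1; balancing the −1 overall charge requires Ta(V).
Ta sits in group 5, so the d-electron count is 5 − 5 = 0.
In an octahedral field the d⁰ configuration is t₂g⁰e_g⁰, giving 0 unpaired electrons.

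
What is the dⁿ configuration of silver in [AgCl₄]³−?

d10

Ligand charges: each chloride is −1. With an overall charge of −3 the silver centre must be in the +1 oxidation state.
Silver is a group-11 element; Ag(I) is therefore d¹⁰.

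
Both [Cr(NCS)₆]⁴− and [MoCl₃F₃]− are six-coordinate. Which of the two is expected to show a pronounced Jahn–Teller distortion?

[Cr(NCS)₆]⁴−: Summing ligand charges against the −4 overall charge gives an oxidation state of +2 for chromium. Group 6 minus oxidation state 2 gives a d⁴ configuration. Isothiocyanate is a weak-field ligand for a first-row metal, so the complex is high-spin. The t₂g³e_g¹ (high-spin) configuration has an unevenly filled e_g set; the Jahn–Teller theorem predicts a tetragonal distortion (typically axial elongation) to lift the degeneracy.
[MoCl₃F₃]−: Ligand charges: each chloride is −1; each fluoride is −1. With an overall charge of −1 the molybdenum centre must be in the +5 oxidation state. Group 6 minus oxidation state 5 gives a d¹ configuration. The d¹ configuration leaves the e_g set evenly filled (or empty) — no strong Jahn–Teller driving force.

[Cr(NCS)₆]⁴−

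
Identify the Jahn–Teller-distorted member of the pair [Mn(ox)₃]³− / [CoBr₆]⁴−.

[Mn(ox)₃]³−

[Mn(ox)₃]³−: Ligand charges: each oxalate is −2. With an overall charge of −3 the manganese centre must be in the +3 oxidation state. Manganese is a group-7 element; Mn(III) is therefore d⁴. Oxalate is a weak-field ligand for a first-row metal, so the complex is high-spin. The t₂g³e_g¹ (high-spin) configuration has an unevenly filled e_g set; the Jahn–Teller theorem predicts a tetragonal distortion (typically axial elongation) to lift the degeneracy.
[CoBr₆]⁴−: Summing ligand charges against the −4 overall charge gives an oxidation state of +2 for cobalt. Group 9 minus oxidation state 2 gives a d⁷ configuration. Bromide is a weak-field ligand for a first-row metal, so the complex is high-spin. The d⁷ configuration leaves the e_g set evenly filled (or empty) — no strong Jahn–Teller driving force.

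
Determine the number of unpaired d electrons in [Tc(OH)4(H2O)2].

Summing ligand charges against the 0 overall charge gives an oxidation state of +4 for technetium.
Tc sits in group 7, so the d-electron count is 7 − 4 = 3.
In an octahedral field the d³ configuration is t₂g³e_g⁰ (only one arrangement possible), giving 3 unpaired electrons.

3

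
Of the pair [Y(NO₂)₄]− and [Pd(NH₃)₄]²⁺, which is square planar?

[Pd(NH₃)₄]²⁺

For [Y(NO₂)₄]−: Each nitro (N-bound nitrite) is −1; balancing the −1 overall charge requires Y(III). Group 3 minus oxidation state 3 gives a d⁰ configuration. A d⁰ ion has no crystal-field stabilisation preference between square planar and tetrahedral, so four ligands adopt the sterically favoured tetrahedral geometry. → tetrahedral.
For [Pd(NH₃)₄]²⁺: Ligand charges: ammonia is neutral. With an overall charge of +2 the palladium centre must be in the +2 oxidation state. Palladium is a group-10 element; Pd(II) is therefore d⁸. A 4d d⁸ ion has a large crystal-field splitting; square planar leaves the high-energy d_{x²−y²} orbital empty and maximises CFSE. → square planar.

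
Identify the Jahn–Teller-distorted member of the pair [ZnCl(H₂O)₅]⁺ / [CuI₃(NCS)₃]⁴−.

[CuI₃(NCS)₃]⁴−

[ZnCl(H₂O)₅]⁺: Summing ligand charges against the +1 overall charge gives an oxidation state of +2 for zinc. Group 12 minus oxidation state 2 gives a d¹⁰ configuration. The d¹⁰ configuration leaves the e_g set evenly filled (or empty) — no strong Jahn–Teller driving force.
[CuI₃(NCS)₃]⁴−: Ligand charges: each iodide is −1; each isothiocyanate is −1. With an overall charge of −4 the copper centre must be in the +2 oxidation state. Group 11 minus oxidation state 2 gives a d⁹ configuration. The t₂g⁶e_g³ configuration has an unevenly filled e_g set; the Jahn–Teller theorem predicts a tetragonal distortion (typically axial elongation) to lift the degeneracy.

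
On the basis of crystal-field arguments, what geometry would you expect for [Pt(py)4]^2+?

square planar

Summing ligand charges against the +2 overall charge gives an oxidation state of +2 for platinum.
Platinum is a group-10 element; Pt(II) is therefore d⁸.
With 4 monodentate ligands the coordination number is 4.
A 5d d⁸ ion has a large crystal-field splitting; square planar leaves the high-energy d_{x²−y²} orbital empty and maximises CFSE.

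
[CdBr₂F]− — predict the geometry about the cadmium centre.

trigonal planar

Summing ligand charges against the −1 overall charge gives an oxidation state of +2 for cadmium.
Group 12 minus oxidation state 2 gives a d¹⁰ configuration.
Coordination number: 3.
Three ligands around a d¹⁰ centre minimise repulsion in a trigonal-planar arrangement.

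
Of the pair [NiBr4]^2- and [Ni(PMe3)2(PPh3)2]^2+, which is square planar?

[Ni(PMe3)2(PPh3)2]^2+

For [NiBr4]^2-: Summing ligand charges against the −2 overall charge gives an oxidation state of +2 for nickel. Group 10 minus oxidation state 2 gives a d⁸ configuration. Bromide is a weak-field ligand. With weak-field ligands the CFSE gain from square planar is small, so a 3d d⁸ ion takes the sterically preferred tetrahedral geometry. → tetrahedral.
For [Ni(PMe3)2(PPh3)2]^2+: Ligand charges: trimethylphosphine is neutral; triphenylphosphine is neutral. With an overall charge of +2 the nickel centre must be in the +2 oxidation state. Group 10 minus oxidation state 2 gives a d⁸ configuration. Trimethylphosphine and triphenylphosphine are strong-field ligands (high in the spectrochemical series). A 3d d⁸ ion with strong-field ligands gains enough CFSE to favour square planar over tetrahedral. → square planar.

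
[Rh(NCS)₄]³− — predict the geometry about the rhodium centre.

square planar

Each isothiocyanate is −1; balancing the −3 overall charge requires Rh(I).
Rh sits in group 9, so the d-electron count is 9 − 1 = 8.
With 4 monodentate ligands the coordination number is 4.
A 4d d⁸ ion has a large crystal-field splitting; square planar leaves the high-energy d_{x²−y²} orbital empty and maximises CFSE.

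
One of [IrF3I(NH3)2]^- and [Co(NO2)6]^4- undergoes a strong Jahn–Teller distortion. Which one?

[Co(NO2)6]^4-

[IrF3I(NH3)2]^-: Ligand charges: each fluoride is −1; each iodide is −1; ammonia is neutral. With an overall charge of −1 the iridium centre must be in the +3 oxidation state. Group 9 minus oxidation state 3 gives a d⁶ configuration. A 5d ion has a large Δₒ and is invariably low-spin. The d⁶ configuration leaves the e_g set evenly filled (or empty) — no strong Jahn–Teller driving force.
[Co(NO2)6]^4-: Ligand charges: each nitro (N-bound nitrite) is −1. With an overall charge of −4 the cobalt centre must be in the +2 oxidation state. Cobalt is a group-9 element; Co(II) is therefore d⁷. Nitro (N-bound nitrite) is a strong-field ligand (high in the spectrochemical series) for a first-row metal, so the complex is low-spin. The t₂g⁶e_g¹ (low-spin) configuration has an unevenly filled e_g set; the Jahn–Teller theorem predicts a tetragonal distortion (typically axial elongation) to lift the degeneracy.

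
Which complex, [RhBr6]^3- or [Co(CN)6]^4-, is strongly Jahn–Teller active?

[RhBr6]^3-: Each bromide is −1; balancing the −3 overall charge requires Rh(III). Rh sits in group 9, so the d-electron count is 9 − 3 = 6. A 4d ion has a large Δₒ and is invariably low-spin. The d⁶ configuration leaves the e_g set evenly filled (or empty) — no strong Jahn–Teller driving force.
[Co(CN)6]^4-: Each cyanide is −1; balancing the −4 overall charge requires Co(II). Group 9 minus oxidation state 2 gives a d⁷ configuration. Cyanide is a strong-field ligand (high in the spectrochemical series) for a first-row metal, so the complex is low-spin. The t₂g⁶e_g¹ (low-spin) configuration has an unevenly filled e_g set; the Jahn–Teller theorem predicts a tetragonal distortion (typically axial elongation) to lift the degeneracy.

[Co(CN)6]^4-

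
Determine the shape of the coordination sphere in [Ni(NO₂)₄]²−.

Each nitro (N-bound nitrite) is −1; balancing the −2 overall charge requires Ni(II).
Group 10 minus oxidation state 2 gives a d⁸ configuration.
Coordination number: 4.
Nitro (N-bound nitrite) is a strong-field ligand (high in the spectrochemical series).
A 3d d⁸ ion with strong-field ligands gains enough CFSE to favour square planar over tetrahedral.

square planar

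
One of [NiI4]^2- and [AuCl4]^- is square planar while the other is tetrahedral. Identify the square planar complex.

[AuCl4]^-

For [NiI4]^2-: Ligand charges: each iodide is −1. With an overall charge of −2 the nickel centre must be in the +2 oxidation state. Nickel is a group-10 element; Ni(II) is therefore d⁸. Iodide is a weak-field ligand. With weak-field ligands the CFSE gain from square planar is small, so a 3d d⁸ ion takes the sterically preferred tetrahedral geometry. → tetrahedral.
For [AuCl4]^-: Each chloride is −1; balancing the −1 overall charge requires Au(III). Au sits in group 11, so the d-electron count is 11 − 3 = 8. A 5d d⁸ ion has a large crystal-field splitting; square planar leaves the high-energy d_{x²−y²} orbital empty and maximises CFSE. → square planar.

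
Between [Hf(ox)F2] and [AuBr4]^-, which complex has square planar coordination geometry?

[AuBr4]^-

For [Hf(ox)F2]: Ligand charges: each oxalate is −2; each fluoride is −1. With an overall charge of 0 the hafnium centre must be in the +4 oxidation state. Hf sits in group 4, so the d-electron count is 4 − 4 = 0. A d⁰ ion has no crystal-field stabilisation preference between square planar and tetrahedral, so four ligands adopt the sterically favoured tetrahedral geometry. → tetrahedral.
For [AuBr4]^-: Summing ligand charges against the −1 overall charge gives an oxidation state of +3 for gold. Gold is a group-11 element; Au(III) is therefore d⁸. A 5d d⁸ ion has a large crystal-field splitting; square planar leaves the high-energy d_{x²−y²} orbital empty and maximises CFSE. → square planar.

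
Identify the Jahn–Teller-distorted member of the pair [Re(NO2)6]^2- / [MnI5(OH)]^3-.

[Re(NO2)6]^2-: Each nitro (N-bound nitrite) is −1; balancing the −2 overall charge requires Re(IV). Re sits in group 7, so the d-electron count is 7 − 4 = 3. The d³ configuration leaves the e_g set evenly filled (or empty) — no strong Jahn–Teller driving force.
[MnI5(OH)]^3-: Each iodide is −1; each hydroxide is −1; balancing the −3 overall charge requires Mn(III). Manganese is a group-7 element; Mn(III) is therefore d⁴. Hydroxide and iodide are weak-field ligands for a first-row metal, so the complex is high-spin. The t₂g³e_g¹ (high-spin) configuration has an unevenly filled e_g set; the Jahn–Teller theorem predicts a tetragonal distortion (typically axial elongation) to lift the degeneracy.

[MnI5(OH)]^3-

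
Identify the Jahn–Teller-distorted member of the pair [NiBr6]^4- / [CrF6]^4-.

[CrF6]^4-

[NiBr6]^4-: Each bromide is −1; balancing the −4 overall charge requires Ni(II). Ni sits in group 10, so the d-electron count is 10 − 2 = 8. The d⁸ configuration leaves the e_g set evenly filled (or empty) — no strong Jahn–Teller driving force.
[CrF6]^4-: Each fluoride is −1; balancing the −4 overall charge requires Cr(II). Cr sits in group 6, so the d-electron count is 6 − 2 = 4. Fluoride is a weak-field ligand for a first-row metal, so the complex is high-spin. The t₂g³e_g¹ (high-spin) configuration has an unevenly filled e_g set; the Jahn–Teller theorem predicts a tetragonal distortion (typically axial elongation) to lift the degeneracy.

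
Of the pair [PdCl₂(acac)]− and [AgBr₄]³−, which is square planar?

For [PdCl₂(acac)]−: Each chloride is −1; each acetylacetonate is −1; balancing the −1 overall charge requires Pd(II). Palladium is a group-10 element; Pd(II) is therefore d⁸. A 4d d⁸ ion has a large crystal-field splitting; square planar leaves the high-energy d_{x²−y²} orbital empty and maximises CFSE. → square planar.
For [AgBr₄]³−: Ligand charges: each bromide is −1. With an overall charge of −3 the silver centre must be in the +1 oxidation state. Silver is a group-11 element; Ag(I) is therefore d¹⁰. A d¹⁰ ion has no crystal-field stabilisation preference between square planar and tetrahedral, so four ligands adopt the sterically favoured tetrahedral geometry. → tetrahedral.

[PdCl₂(acac)]−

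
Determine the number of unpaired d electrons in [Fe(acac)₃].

Each acetylacetonate is −1; balancing the 0 overall charge requires Fe(III).
Group 8 minus oxidation state 3 gives a d⁵ configuration.
Counting donor atoms: 3×acetylacetonate (bidentate) → 6 donors. Coordination number = 6.
The spin state decides the count: Acetylacetonate is a weak-field ligand for a first-row metal, so the complex is high-spin.
An octahedral high-spin d⁵ ion is t₂g³e_g², giving 5 unpaired electrons.

5 unpaired electrons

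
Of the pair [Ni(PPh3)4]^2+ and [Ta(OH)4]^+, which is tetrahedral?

For [Ni(PPh3)4]^2+: Triphenylphosphine is neutral; balancing the +2 overall charge requires Ni(II). Group 10 minus oxidation state 2 gives a d⁸ configuration. Triphenylphosphine is a strong-field ligand (high in the spectrochemical series). A 3d d⁸ ion with strong-field ligands gains enough CFSE to favour square planar over tetrahedral. → square planar.
For [Ta(OH)4]^+: Summing ligand charges against the +1 overall charge gives an oxidation state of +5 for tantalum. Tantalum is a group-5 element; Ta(V) is therefore d⁰. A d⁰ ion has no crystal-field stabilisation preference between square planar and tetrahedral, so four ligands adopt the sterically favoured tetrahedral geometry. → tetrahedral.

[Ta(OH)4]^+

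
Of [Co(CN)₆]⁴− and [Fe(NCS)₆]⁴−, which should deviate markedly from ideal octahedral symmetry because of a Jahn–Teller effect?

[Co(CN)₆]⁴−: Each cyanide is −1; balancing the −4 overall charge requires Co(II). Cobalt is a group-9 element; Co(II) is therefore d⁷. Cyanide is a strong-field ligand (high in the spectrochemical series) for a first-row metal, so the complex is low-spin. The t₂g⁶e_g¹ (low-spin) configuration has an unevenly filled e_g set; the Jahn–Teller theorem predicts a tetragonal distortion (typically axial elongation) to lift the degeneracy.
[Fe(NCS)₆]⁴−: Summing ligand charges against the −4 overall charge gives an oxidation state of +2 for iron. Iron is a group-8 element; Fe(II) is therefore d⁶. Isothiocyanate is a weak-field ligand for a first-row metal, so the complex is high-spin. The d⁶ configuration leaves the e_g set evenly filled (or empty) — no strong Jahn–Teller driving force.

[Co(CN)₆]⁴−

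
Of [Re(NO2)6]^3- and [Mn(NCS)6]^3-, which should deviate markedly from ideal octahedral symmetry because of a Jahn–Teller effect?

[Mn(NCS)6]^3-

[Re(NO2)6]^3-: Ligand charges: each nitro (N-bound nitrite) is −1. With an overall charge of −3 the rhenium centre must be in the +3 oxidation state. Rhenium is a group-7 element; Re(III) is therefore d⁴. A 5d ion has a large Δₒ and is invariably low-spin. The d⁴ configuration leaves the e_g set evenly filled (or empty) — no strong Jahn–Teller driving force.
[Mn(NCS)6]^3-: Each isothiocyanate is −1; balancing the −3 overall charge requires Mn(III). Mn sits in group 7, so the d-electron count is 7 − 3 = 4. Isothiocyanate is a weak-field ligand for a first-row metal, so the complex is high-spin. The t₂g³e_g¹ (high-spin) configuration has an unevenly filled e_g set; the Jahn–Teller theorem predicts a tetragonal distortion (typically axial elongation) to lift the degeneracy.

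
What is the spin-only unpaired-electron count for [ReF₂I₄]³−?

2 unpaired electrons

Summing ligand charges against the −3 overall charge gives an oxidation state of +3 for rhenium.
Group 7 minus oxidation state 3 gives a d⁴ configuration.
The spin state decides the count: a 5d ion has a large Δₒ and is invariably low-spin.
An octahedral low-spin d⁴ ion is t₂g⁴e_g⁰, giving 2 unpaired electrons.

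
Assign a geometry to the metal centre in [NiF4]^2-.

Ligand charges: each fluoride is −1. With an overall charge of −2 the nickel centre must be in the +2 oxidation state.
Nickel is a group-10 element; Ni(II) is therefore d⁸.
Coordination number: 4.
Fluoride is a weak-field ligand.
With weak-field ligands the CFSE gain from square planar is small, so a 3d d⁸ ion takes the sterically preferred tetrahedral geometry.

tetrahedral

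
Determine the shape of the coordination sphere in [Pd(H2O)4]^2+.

Ligand charges: water is neutral. With an overall charge of +2 the palladium centre must be in the +2 oxidation state.
Pd sits in group 10, so the d-electron count is 10 − 2 = 8.
Coordination number: 4.
A 4d d⁸ ion has a large crystal-field splitting; square planar leaves the high-energy d_{x²−y²} orbital empty and maximises CFSE.

square planar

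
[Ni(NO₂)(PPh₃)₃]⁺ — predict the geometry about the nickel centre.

Ligand charges: each nitro (N-bound nitrite) is −1; triphenylphosphine is neutral. With an overall charge of +1 the nickel centre must be in the +2 oxidation state.
Group 10 minus oxidation state 2 gives a d⁸ configuration.
With 4 monodentate ligands the coordination number is 4.
Nitro (N-bound nitrite) and triphenylphosphine are strong-field ligands (high in the spectrochemical series).
A 3d d⁸ ion with strong-field ligands gains enough CFSE to favour square planar over tetrahedral.

square planar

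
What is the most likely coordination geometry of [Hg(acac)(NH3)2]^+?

Summing ligand charges against the +1 overall charge gives an oxidation state of +2 for mercury.
Group 12 minus oxidation state 2 gives a d¹⁰ configuration.
Counting donor atoms: 1×acetylacetonate (bidentate) → 2 donors; 2×ammonia (monodentate) → 2 donors. Coordination number = 4.
A d¹⁰ ion has no crystal-field stabilisation preference between square planar and tetrahedral, so four ligands adopt the sterically favoured tetrahedral geometry.

tetrahedral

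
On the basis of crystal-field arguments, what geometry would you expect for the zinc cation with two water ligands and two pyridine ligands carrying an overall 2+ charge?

Summing ligand charges against the +2 overall charge gives an oxidation state of +2 for zinc.
Zn sits in group 12, so the d-electron count is 12 − 2 = 10.
With 4 monodentate ligands the coordination number is 4.
A d¹⁰ ion has no crystal-field stabilisation preference between square planar and tetrahedral, so four ligands adopt the sterically favoured tetrahedral geometry.

tetrahedral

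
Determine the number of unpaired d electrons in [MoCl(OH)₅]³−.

3

Ligand charges: each chloride is −1; each hydroxide is −1. With an overall charge of −3 the molybdenum centre must be in the +3 oxidation state.
Mo sits in group 6, so the d-electron count is 6 − 3 = 3.
In an octahedral field the d³ configuration is t₂g³e_g⁰ (only one arrangement possible), giving 3 unpaired electrons.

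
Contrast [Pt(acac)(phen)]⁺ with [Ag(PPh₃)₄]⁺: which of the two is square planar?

For [Pt(acac)(phen)]⁺: Summing ligand charges against the +1 overall charge gives an oxidation state of +2 for platinum. Pt sits in group 10, so the d-electron count is 10 − 2 = 8. A 5d d⁸ ion has a large crystal-field splitting; square planar leaves the high-energy d_{x²−y²} orbital empty and maximises CFSE. → square planar.
For [Ag(PPh₃)₄]⁺: Ligand charges: triphenylphosphine is neutral. With an overall charge of +1 the silver centre must be in the +1 oxidation state. Ag sits in group 11, so the d-electron count is 11 − 1 = 10. A d¹⁰ ion has no crystal-field stabilisation preference between square planar and tetrahedral, so four ligands adopt the sterically favoured tetrahedral geometry. → tetrahedral.

[Pt(acac)(phen)]⁺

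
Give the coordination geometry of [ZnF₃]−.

Ligand charges: each fluoride is −1. With an overall charge of −1 the zinc centre must be in the +2 oxidation state.
Zn sits in group 12, so the d-electron count is 12 − 2 = 10.
Coordination number: 3.
Three ligands around a d¹⁰ centre minimise repulsion in a trigonal-planar arrangement.

trigonal planar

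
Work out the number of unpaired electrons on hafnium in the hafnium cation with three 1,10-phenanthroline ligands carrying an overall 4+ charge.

0 unpaired electrons

Summing ligand charges against the +4 overall charge gives an oxidation state of +4 for hafnium.
Hf sits in group 4, so the d-electron count is 4 − 4 = 0.
Counting donor atoms: 3×1,10-phenanthroline (bidentate) → 6 donors. Coordination number = 6.
In an octahedral field the d⁰ configuration is t₂g⁰e_g⁰, giving 0 unpaired electrons.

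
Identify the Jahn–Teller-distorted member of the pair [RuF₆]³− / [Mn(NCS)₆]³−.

[Mn(NCS)₆]³−

[RuF₆]³−: Ligand charges: each fluoride is −1. With an overall charge of −3 the ruthenium centre must be in the +3 oxidation state. Group 8 minus oxidation state 3 gives a d⁵ configuration. A 4d ion has a large Δₒ and is invariably low-spin. The d⁵ configuration leaves the e_g set evenly filled (or empty) — no strong Jahn–Teller driving force.
[Mn(NCS)₆]³−: Summing ligand charges against the −3 overall charge gives an oxidation state of +3 for manganese. Manganese is a group-7 element; Mn(III) is therefore d⁴. Isothiocyanate is a weak-field ligand for a first-row metal, so the complex is high-spin. The t₂g³e_g¹ (high-spin) configuration has an unevenly filled e_g set; the Jahn–Teller theorem predicts a tetragonal distortion (typically axial elongation) to lift the degeneracy.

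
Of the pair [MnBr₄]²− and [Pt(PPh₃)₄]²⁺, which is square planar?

[Pt(PPh₃)₄]²⁺

For [MnBr₄]²−: Ligand charges: each bromide is −1. With an overall charge of −2 the manganese centre must be in the +2 oxidation state. Mn sits in group 7, so the d-electron count is 7 − 2 = 5. A high-spin d⁵ ion has zero CFSE in either geometry, so four ligands adopt the sterically favoured tetrahedral geometry. → tetrahedral.
For [Pt(PPh₃)₄]²⁺: Ligand charges: triphenylphosphine is neutral. With an overall charge of +2 the platinum centre must be in the +2 oxidation state. Pt sits in group 10, so the d-electron count is 10 − 2 = 8. A 5d d⁸ ion has a large crystal-field splitting; square planar leaves the high-energy d_{x²−y²} orbital empty and maximises CFSE. → square planar.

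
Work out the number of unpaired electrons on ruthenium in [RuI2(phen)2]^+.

Summing ligand charges against the +1 overall charge gives an oxidation state of +3 for ruthenium.
Group 8 minus oxidation state 3 gives a d⁵ configuration.
Counting donor atoms: 2×iodide (monodentate) → 2 donors; 2×1,10-phenanthroline (bidentate) → 4 donors. Coordination number = 6.
The spin state decides the count: a 4d ion has a large Δₒ and is invariably low-spin.
An octahedral low-spin d⁵ ion is t₂g⁵e_g⁰, giving 1 unpaired electron.

1 unpaired electron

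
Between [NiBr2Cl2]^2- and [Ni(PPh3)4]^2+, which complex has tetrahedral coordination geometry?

For [NiBr2Cl2]^2-: Ligand charges: each bromide is −1; each chloride is −1. With an overall charge of −2 the nickel centre must be in the +2 oxidation state. Group 10 minus oxidation state 2 gives a d⁸ configuration. Bromide and chloride are weak-field ligands. With weak-field ligands the CFSE gain from square planar is small, so a 3d d⁸ ion takes the sterically preferred tetrahedral geometry. → tetrahedral.
For [Ni(PPh3)4]^2+: Ligand charges: triphenylphosphine is neutral. With an overall charge of +2 the nickel centre must be in the +2 oxidation state. Ni sits in group 10, so the d-electron count is 10 − 2 = 8. Triphenylphosphine is a strong-field ligand (high in the spectrochemical series). A 3d d⁸ ion with strong-field ligands gains enough CFSE to favour square planar over tetrahedral. → square planar.

[NiBr2Cl2]^2-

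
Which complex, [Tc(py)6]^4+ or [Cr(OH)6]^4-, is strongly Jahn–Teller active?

[Tc(py)6]^4+: Summing ligand charges against the +4 overall charge gives an oxidation state of +4 for technetium. Group 7 minus oxidation state 4 gives a d³ configuration. The d³ configuration leaves the e_g set evenly filled (or empty) — no strong Jahn–Teller driving force.
[Cr(OH)6]^4-: Ligand charges: each hydroxide is −1. With an overall charge of −4 the chromium centre must be in the +2 oxidation state. Group 6 minus oxidation state 2 gives a d⁴ configuration. Hydroxide is a weak-field ligand for a first-row metal, so the complex is high-spin. The t₂g³e_g¹ (high-spin) configuration has an unevenly filled e_g set; the Jahn–Teller theorem predicts a tetragonal distortion (typically axial elongation) to lift the degeneracy.

[Cr(OH)6]^4-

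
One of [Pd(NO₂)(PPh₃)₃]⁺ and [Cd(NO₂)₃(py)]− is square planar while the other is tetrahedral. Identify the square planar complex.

[Pd(NO₂)(PPh₃)₃]⁺

For [Pd(NO₂)(PPh₃)₃]⁺: Each nitro (N-bound nitrite) is −1; triphenylphosphine is neutral; balancing the +1 overall charge requires Pd(II). Pd sits in group 10, so the d-electron count is 10 − 2 = 8. A 4d d⁸ ion has a large crystal-field splitting; square planar leaves the high-energy d_{x²−y²} orbital empty and maximises CFSE. → square planar.
For [Cd(NO₂)₃(py)]−: Ligand charges: each nitro (N-bound nitrite) is −1; pyridine is neutral. With an overall charge of −1 the cadmium centre must be in the +2 oxidation state. Cd sits in group 12, so the d-electron count is 12 − 2 = 10. A d¹⁰ ion has no crystal-field stabilisation preference between square planar and tetrahedral, so four ligands adopt the sterically favoured tetrahedral geometry. → tetrahedral.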